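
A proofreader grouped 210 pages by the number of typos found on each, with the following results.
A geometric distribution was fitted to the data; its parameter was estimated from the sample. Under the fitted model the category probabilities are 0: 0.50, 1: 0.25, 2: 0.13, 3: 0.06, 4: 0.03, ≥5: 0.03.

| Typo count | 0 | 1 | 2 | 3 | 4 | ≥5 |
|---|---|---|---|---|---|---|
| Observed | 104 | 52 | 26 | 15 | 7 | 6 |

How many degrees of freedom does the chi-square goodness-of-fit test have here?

There are k = 6 categories and 1 parameter estimated from the data, so df = 6 − 1 − 1 = 4.

4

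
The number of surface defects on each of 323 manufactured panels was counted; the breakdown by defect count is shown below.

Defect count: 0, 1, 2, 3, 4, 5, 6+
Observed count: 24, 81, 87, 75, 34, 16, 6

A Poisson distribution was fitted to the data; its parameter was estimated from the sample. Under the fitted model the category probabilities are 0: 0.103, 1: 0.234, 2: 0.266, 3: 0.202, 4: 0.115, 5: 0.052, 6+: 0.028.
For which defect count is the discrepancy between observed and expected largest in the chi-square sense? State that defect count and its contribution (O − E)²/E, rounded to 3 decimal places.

0, 2.582

Expected counts E_i = n·p_i: 323×0.103 = 33.269, 323×0.234 = 75.582, 323×0.266 = 85.918, 323×0.202 = 65.246, 323×0.115 = 37.145, 323×0.052 = 16.796, 323×0.028 = 9.044.
0: (24 − 33.269)²/33.269 = 85.914361/33.269 = 2.5824
1: (81 − 75.582)²/75.582 = 29.354724/75.582 = 0.3884
2: (87 − 85.918)²/85.918 = 1.170724/85.918 = 0.0136
3: (75 − 65.246)²/65.246 = 95.140516/65.246 = 1.4582
4: (34 − 37.145)²/37.145 = 9.891025/37.145 = 0.2663
5: (16 − 16.796)²/16.796 = 0.633616/16.796 = 0.0377
6+: (6 − 9.044)²/9.044 = 9.265936/9.044 = 1.0245
The largest term is for 0: 2.582.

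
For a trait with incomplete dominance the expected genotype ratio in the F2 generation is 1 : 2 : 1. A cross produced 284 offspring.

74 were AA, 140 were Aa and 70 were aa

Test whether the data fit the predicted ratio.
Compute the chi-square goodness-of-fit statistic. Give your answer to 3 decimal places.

Ratio total = 4. Expected counts: 284×1/4 = 71, 284×2/4 = 142, 284×1/4 = 71.
AA: (74 − 71)²/71 = 9/71 = 0.1268
Aa: (140 − 142)²/142 = 4/142 = 0.0282
aa: (70 − 71)²/71 = 1/71 = 0.0141
Sum = 0.169

0.169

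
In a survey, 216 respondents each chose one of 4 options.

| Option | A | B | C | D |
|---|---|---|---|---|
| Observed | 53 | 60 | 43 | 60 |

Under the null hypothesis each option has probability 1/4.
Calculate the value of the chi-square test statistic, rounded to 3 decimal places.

Under H₀ each category has probability 1/4, so each expected count is 216/4 = 54.
χ² = (53−54)²/54 + (60−54)²/54 + (43−54)²/54 + (60−54)²/54
   = 0.0185 + 0.6667 + 2.2407 + 0.6667
Sum = 3.593

3.593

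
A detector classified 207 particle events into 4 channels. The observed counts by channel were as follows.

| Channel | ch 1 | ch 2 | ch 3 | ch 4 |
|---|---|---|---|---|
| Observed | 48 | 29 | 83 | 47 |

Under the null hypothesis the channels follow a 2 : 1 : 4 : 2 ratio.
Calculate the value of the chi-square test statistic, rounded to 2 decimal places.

2.55

Ratio total = 9. Expected counts: 207×2/9 = 46, 207×1/9 = 23, 207×4/9 = 92, 207×2/9 = 46.
χ² = (48−46)²/46 + (29−23)²/23 + (83−92)²/92 + (47−46)²/46
   = 0.087 + 1.565 + 0.880 + 0.022
Sum = 2.55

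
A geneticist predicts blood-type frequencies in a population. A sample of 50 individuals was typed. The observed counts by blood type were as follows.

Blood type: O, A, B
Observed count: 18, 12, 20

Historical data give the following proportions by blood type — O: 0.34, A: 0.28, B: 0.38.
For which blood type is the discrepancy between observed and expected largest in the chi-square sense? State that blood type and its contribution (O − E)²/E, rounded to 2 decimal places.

Expected counts E_i = n·p_i: 50×0.34 = 17, 50×0.28 = 14, 50×0.38 = 19.
χ² = (18−17)²/17 + (12−14)²/14 + (20−19)²/19
   = 0.059 + 0.286 + 0.053
The largest term is for A: 0.29.

A, 0.29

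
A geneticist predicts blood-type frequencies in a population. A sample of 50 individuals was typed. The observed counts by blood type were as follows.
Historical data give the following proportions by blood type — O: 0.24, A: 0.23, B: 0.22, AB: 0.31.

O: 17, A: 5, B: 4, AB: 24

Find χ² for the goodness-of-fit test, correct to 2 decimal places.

Expected counts E_i = n·p_i: 50×0.24 = 12, 50×0.23 = 11.5, 50×0.22 = 11, 50×0.31 = 15.5.
O: (17 − 12)²/12 = 25/12 = 2.083
A: (5 − 11.5)²/11.5 = 42.25/11.5 = 3.674
B: (4 − 11)²/11 = 49/11 = 4.455
AB: (24 − 15.5)²/15.5 = 72.25/15.5 = 4.661
Sum = 14.87

14.87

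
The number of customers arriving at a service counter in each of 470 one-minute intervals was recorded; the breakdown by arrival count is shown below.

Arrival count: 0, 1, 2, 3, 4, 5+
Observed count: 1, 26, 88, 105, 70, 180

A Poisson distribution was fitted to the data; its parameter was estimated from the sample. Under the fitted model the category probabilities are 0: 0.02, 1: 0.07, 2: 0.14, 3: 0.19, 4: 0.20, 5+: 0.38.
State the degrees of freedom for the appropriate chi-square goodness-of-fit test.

4

There are k = 6 categories and 1 parameter estimated from the data, so df = 6 − 1 − 1 = 4.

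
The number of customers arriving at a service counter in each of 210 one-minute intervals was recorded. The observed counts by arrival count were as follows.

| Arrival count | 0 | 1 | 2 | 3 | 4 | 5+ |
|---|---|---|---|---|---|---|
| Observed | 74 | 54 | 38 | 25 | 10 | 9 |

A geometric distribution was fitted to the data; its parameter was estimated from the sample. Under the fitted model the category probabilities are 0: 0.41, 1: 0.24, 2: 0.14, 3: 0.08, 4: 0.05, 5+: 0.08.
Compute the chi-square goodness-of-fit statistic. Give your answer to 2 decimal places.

Expected counts E_i = n·p_i: 210×0.41 = 86.1, 210×0.24 = 50.4, 210×0.14 = 29.4, 210×0.08 = 16.8, 210×0.05 = 10.5, 210×0.08 = 16.8.
0: (74 − 86.1)²/86.1 = 146.41/86.1 = 1.700
1: (54 − 50.4)²/50.4 = 12.96/50.4 = 0.257
2: (38 − 29.4)²/29.4 = 73.96/29.4 = 2.516
3: (25 − 16.8)²/16.8 = 67.24/16.8 = 4.002
4: (10 − 10.5)²/10.5 = 0.25/10.5 = 0.024
5+: (9 − 16.8)²/16.8 = 60.84/16.8 = 3.621
Sum = 12.12

12.12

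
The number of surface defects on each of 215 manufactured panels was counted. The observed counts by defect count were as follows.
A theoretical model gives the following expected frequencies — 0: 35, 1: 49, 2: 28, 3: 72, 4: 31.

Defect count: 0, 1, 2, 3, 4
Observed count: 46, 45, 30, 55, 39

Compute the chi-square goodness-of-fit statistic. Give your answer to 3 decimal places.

χ² = (46−35)²/35 + (45−49)²/49 + (30−28)²/28 + (55−72)²/72 + (39−31)²/31
   = 3.4571 + 0.3265 + 0.1429 + 4.0139 + 2.0645
Sum = 10.005

10.005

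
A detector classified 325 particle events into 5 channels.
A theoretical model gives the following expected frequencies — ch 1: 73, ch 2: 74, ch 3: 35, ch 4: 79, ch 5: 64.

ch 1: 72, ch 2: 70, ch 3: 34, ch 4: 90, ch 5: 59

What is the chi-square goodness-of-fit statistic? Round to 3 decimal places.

χ² = (72−73)²/73 + (70−74)²/74 + (34−35)²/35 + (90−79)²/79 + (59−64)²/64
   = 0.0137 + 0.2162 + 0.0286 + 1.5316 + 0.3906
Sum = 2.181

2.181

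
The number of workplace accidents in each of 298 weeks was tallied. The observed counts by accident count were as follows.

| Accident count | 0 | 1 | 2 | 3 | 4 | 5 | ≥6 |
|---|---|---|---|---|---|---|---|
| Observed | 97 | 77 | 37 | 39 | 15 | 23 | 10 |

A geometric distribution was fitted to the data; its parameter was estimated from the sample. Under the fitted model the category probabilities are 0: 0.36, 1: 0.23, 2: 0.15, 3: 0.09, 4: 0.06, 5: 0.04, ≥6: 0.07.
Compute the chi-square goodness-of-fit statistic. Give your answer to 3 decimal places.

25.304

Expected counts E_i = n·p_i: 298×0.36 = 107.28, 298×0.23 = 68.54, 298×0.15 = 44.7, 298×0.09 = 26.82, 298×0.06 = 17.88, 298×0.04 = 11.92, 298×0.07 = 20.86.
0: (97 − 107.28)²/107.28 = 105.6784/107.28 = 0.9851
1: (77 − 68.54)²/68.54 = 71.5716/68.54 = 1.0442
2: (37 − 44.7)²/44.7 = 59.29/44.7 = 1.3264
3: (39 − 26.82)²/26.82 = 148.3524/26.82 = 5.5314
4: (15 − 17.88)²/17.88 = 8.2944/17.88 = 0.4639
5: (23 − 11.92)²/11.92 = 122.7664/11.92 = 10.2992
≥6: (10 − 20.86)²/20.86 = 117.9396/20.86 = 5.6539
Sum = 25.304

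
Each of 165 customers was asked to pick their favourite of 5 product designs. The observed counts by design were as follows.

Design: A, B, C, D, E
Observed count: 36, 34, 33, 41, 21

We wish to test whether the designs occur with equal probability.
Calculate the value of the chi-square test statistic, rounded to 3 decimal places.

Under H₀ each category has probability 1/5, so each expected count is 165/5 = 33.
χ² = (36−33)²/33 + (34−33)²/33 + (33−33)²/33 + (41−33)²/33 + (21−33)²/33
   = 0.2727 + 0.0303 + 0.0000 + 1.9394 + 4.3636
Sum = 6.606

6.606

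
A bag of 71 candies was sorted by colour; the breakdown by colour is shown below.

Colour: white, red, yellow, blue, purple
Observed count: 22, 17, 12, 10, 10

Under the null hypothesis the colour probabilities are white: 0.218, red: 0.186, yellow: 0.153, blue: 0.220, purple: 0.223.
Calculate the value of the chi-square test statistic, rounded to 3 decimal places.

Expected counts E_i = n·p_i: 71×0.218 = 15.478, 71×0.186 = 13.206, 71×0.153 = 10.863, 71×0.220 = 15.62, 71×0.223 = 15.833.
χ² = (22−15.478)²/15.478 + (17−13.206)²/13.206 + (12−10.863)²/10.863 + (10−15.62)²/15.62 + (10−15.833)²/15.833
   = 2.7482 + 1.0900 + 0.1190 + 2.0220 + 2.1489
Sum = 8.128

8.128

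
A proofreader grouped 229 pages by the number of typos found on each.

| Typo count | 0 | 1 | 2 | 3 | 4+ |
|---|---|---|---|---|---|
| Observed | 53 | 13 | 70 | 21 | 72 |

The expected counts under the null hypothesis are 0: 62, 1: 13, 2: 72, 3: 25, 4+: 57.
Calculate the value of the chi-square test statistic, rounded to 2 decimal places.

χ² = (53−62)²/62 + (13−13)²/13 + (70−72)²/72 + (21−25)²/25 + (72−57)²/57
   = 1.306 + 0.000 + 0.056 + 0.640 + 3.947
Sum = 5.95

5.95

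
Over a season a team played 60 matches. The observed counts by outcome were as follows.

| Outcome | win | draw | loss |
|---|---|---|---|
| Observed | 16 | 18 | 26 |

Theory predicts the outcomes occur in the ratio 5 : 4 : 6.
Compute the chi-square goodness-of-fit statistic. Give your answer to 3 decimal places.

Ratio total = 15. Expected counts: 60×5/15 = 20, 60×4/15 = 16, 60×6/15 = 24.
cat         O        E   (O−E)²/E
win        16       20     0.8000
draw       18       16     0.2500
loss       26       24     0.1667
Sum = 1.217

1.217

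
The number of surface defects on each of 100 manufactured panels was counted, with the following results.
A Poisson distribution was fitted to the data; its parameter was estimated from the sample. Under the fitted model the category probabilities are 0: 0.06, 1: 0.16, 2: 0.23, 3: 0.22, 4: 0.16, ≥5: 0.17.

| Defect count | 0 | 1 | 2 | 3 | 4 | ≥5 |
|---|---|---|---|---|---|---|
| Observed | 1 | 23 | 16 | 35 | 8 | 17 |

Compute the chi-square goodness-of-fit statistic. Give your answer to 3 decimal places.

21.041

Expected counts E_i = n·p_i: 100×0.06 = 6, 100×0.16 = 16, 100×0.23 = 23, 100×0.22 = 22, 100×0.16 = 16, 100×0.17 = 17.
0: (1 − 6)²/6 = 25/6 = 4.1667
1: (23 − 16)²/16 = 49/16 = 3.0625
2: (16 − 23)²/23 = 49/23 = 2.1304
3: (35 − 22)²/22 = 169/22 = 7.6818
4: (8 − 16)²/16 = 64/16 = 4.0000
≥5: (17 − 17)²/17 = 0/17 = 0.0000
Sum = 21.041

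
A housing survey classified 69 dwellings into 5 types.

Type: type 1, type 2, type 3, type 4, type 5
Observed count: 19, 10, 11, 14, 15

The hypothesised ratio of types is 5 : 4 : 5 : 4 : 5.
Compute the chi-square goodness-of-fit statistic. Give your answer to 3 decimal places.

2.800

Ratio total = 23. Expected counts: 69×5/23 = 15, 69×4/23 = 12, 69×5/23 = 15, 69×4/23 = 12, 69×5/23 = 15.
χ² = (19−15)²/15 + (10−12)²/12 + (11−15)²/15 + (14−12)²/12 + (15−15)²/15
   = 1.0667 + 0.3333 + 1.0667 + 0.3333 + 0.0000
Sum = 2.800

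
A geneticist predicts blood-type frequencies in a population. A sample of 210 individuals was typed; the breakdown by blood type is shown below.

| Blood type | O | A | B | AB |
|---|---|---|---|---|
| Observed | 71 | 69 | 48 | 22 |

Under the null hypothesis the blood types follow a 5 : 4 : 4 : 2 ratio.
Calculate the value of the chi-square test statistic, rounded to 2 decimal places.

Ratio total = 15. Expected counts: 210×5/15 = 70, 210×4/15 = 56, 210×4/15 = 56, 210×2/15 = 28.
cat         O        E   (O−E)²/E
O          71       70      0.014
A          69       56      3.018
B          48       56      1.143
AB         22       28      1.286
Sum = 5.46

5.46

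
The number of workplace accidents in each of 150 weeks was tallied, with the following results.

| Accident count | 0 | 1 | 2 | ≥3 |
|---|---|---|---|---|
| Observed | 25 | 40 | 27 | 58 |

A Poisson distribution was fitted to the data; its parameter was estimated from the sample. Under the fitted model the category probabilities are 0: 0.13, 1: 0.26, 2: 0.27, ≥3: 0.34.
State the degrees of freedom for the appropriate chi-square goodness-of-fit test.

There are k = 4 categories and 1 parameter estimated from the data, so df = 4 − 1 − 1 = 2.

2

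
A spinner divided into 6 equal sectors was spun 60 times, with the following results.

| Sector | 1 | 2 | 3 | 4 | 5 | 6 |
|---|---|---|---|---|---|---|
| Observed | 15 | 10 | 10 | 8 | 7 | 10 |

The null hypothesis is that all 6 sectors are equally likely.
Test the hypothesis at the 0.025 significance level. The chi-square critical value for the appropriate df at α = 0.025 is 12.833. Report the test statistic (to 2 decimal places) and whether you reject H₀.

Under H₀ each category has probability 1/6, so each expected count is 60/6 = 10.
1: (15 − 10)²/10 = 25/10 = 2.500
2: (10 − 10)²/10 = 0/10 = 0.000
3: (10 − 10)²/10 = 0/10 = 0.000
4: (8 − 10)²/10 = 4/10 = 0.400
5: (7 − 10)²/10 = 9/10 = 0.900
6: (10 − 10)²/10 = 0/10 = 0.000
Sum = 3.80
df = 5. Since 3.80 < 12.833, we do not reject H₀.

3.80; do not reject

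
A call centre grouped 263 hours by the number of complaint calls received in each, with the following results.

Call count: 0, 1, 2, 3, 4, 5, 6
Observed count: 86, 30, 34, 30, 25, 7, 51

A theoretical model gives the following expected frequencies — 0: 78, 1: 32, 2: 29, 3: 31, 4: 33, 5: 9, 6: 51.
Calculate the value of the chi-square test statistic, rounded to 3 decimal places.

4.224

0: (86 − 78)²/78 = 64/78 = 0.8205
1: (30 − 32)²/32 = 4/32 = 0.1250
2: (34 − 29)²/29 = 25/29 = 0.8621
3: (30 − 31)²/31 = 1/31 = 0.0323
4: (25 − 33)²/33 = 64/33 = 1.9394
5: (7 − 9)²/9 = 4/9 = 0.4444
6: (51 − 51)²/51 = 0/51 = 0.0000
Sum = 4.224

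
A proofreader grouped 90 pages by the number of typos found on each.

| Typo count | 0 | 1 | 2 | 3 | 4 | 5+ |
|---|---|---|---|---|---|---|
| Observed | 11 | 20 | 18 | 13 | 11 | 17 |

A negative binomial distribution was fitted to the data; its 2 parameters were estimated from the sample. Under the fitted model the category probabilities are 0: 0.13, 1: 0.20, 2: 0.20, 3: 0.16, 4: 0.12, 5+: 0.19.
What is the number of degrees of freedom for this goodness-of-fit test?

3

There are k = 6 categories and 2 parameters estimated from the data, so df = 6 − 1 − 2 = 3.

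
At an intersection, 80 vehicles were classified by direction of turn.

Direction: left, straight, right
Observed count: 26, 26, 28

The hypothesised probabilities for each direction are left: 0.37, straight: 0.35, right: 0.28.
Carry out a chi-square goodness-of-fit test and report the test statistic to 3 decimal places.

Expected counts E_i = n·p_i: 80×0.37 = 29.6, 80×0.35 = 28, 80×0.28 = 22.4.
left: (26 − 29.6)²/29.6 = 12.96/29.6 = 0.4378
straight: (26 − 28)²/28 = 4/28 = 0.1429
right: (28 − 22.4)²/22.4 = 31.36/22.4 = 1.4000
Sum = 1.981

1.981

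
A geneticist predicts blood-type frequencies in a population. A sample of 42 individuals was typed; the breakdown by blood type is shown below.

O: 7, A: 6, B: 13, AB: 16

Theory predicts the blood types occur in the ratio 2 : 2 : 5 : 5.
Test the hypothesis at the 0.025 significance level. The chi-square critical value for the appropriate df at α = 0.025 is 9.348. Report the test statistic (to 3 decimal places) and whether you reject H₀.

0.500; do not reject

Ratio total = 14. Expected counts: 42×2/14 = 6, 42×2/14 = 6, 42×5/14 = 15, 42×5/14 = 15.
χ² = (7−6)²/6 + (6−6)²/6 + (13−15)²/15 + (16−15)²/15
   = 0.1667 + 0.0000 + 0.2667 + 0.0667
Sum = 0.500
df = 3. Since 0.500 < 9.348, we do not reject H₀.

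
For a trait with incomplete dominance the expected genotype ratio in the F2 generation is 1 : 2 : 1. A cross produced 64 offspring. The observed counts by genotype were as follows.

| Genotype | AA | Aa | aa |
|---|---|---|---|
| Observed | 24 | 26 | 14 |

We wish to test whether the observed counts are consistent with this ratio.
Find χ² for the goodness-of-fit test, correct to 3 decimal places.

5.375

Ratio total = 4. Expected counts: 64×1/4 = 16, 64×2/4 = 32, 64×1/4 = 16.
AA: (24 − 16)²/16 = 64/16 = 4.0000
Aa: (26 − 32)²/32 = 36/32 = 1.1250
aa: (14 − 16)²/16 = 4/16 = 0.2500
Sum = 5.375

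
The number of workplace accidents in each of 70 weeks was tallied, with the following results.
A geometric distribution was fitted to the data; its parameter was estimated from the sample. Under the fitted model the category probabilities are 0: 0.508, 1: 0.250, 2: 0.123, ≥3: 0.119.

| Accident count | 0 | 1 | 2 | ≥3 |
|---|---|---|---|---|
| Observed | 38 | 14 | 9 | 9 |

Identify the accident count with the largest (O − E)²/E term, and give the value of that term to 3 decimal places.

1, 0.700

Expected counts E_i = n·p_i: 70×0.508 = 35.56, 70×0.250 = 17.5, 70×0.123 = 8.61, 70×0.119 = 8.33.
cat         O        E   (O−E)²/E
0          38    35.56     0.1674
1          14     17.5     0.7000
2           9     8.61     0.0177
≥3          9     8.33     0.0539
The largest term is for 1: 0.700.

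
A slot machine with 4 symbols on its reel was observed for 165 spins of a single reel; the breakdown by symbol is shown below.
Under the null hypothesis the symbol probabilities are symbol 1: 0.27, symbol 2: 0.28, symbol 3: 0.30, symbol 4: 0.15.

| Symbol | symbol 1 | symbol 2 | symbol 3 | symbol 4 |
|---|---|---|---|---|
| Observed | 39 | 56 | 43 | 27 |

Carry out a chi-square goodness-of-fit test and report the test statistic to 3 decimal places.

Expected counts E_i = n·p_i: 165×0.27 = 44.55, 165×0.28 = 46.2, 165×0.30 = 49.5, 165×0.15 = 24.75.
symbol 1: (39 − 44.55)²/44.55 = 30.8025/44.55 = 0.6914
symbol 2: (56 − 46.2)²/46.2 = 96.04/46.2 = 2.0788
symbol 3: (43 − 49.5)²/49.5 = 42.25/49.5 = 0.8535
symbol 4: (27 − 24.75)²/24.75 = 5.0625/24.75 = 0.2045
Sum = 3.828

3.828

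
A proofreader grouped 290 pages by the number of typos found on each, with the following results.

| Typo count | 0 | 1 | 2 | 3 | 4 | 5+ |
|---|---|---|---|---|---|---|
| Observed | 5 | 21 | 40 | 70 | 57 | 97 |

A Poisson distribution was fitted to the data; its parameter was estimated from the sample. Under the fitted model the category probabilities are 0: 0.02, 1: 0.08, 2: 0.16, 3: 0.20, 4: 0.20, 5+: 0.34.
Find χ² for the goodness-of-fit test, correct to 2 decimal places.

3.73

Expected counts E_i = n·p_i: 290×0.02 = 5.8, 290×0.08 = 23.2, 290×0.16 = 46.4, 290×0.20 = 58, 290×0.20 = 58, 290×0.34 = 98.6.
cat         O        E   (O−E)²/E
0           5      5.8      0.110
1          21     23.2      0.209
2          40     46.4      0.883
3          70       58      2.483
4          57       58      0.017
5+         97     98.6      0.026
Sum = 3.73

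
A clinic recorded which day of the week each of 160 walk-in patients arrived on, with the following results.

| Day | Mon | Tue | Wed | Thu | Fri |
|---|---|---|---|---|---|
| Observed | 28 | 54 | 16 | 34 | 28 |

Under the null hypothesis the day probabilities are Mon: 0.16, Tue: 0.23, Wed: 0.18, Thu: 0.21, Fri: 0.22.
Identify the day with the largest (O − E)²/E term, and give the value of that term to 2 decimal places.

Tue, 8.04

Expected counts E_i = n·p_i: 160×0.16 = 25.6, 160×0.23 = 36.8, 160×0.18 = 28.8, 160×0.21 = 33.6, 160×0.22 = 35.2.
Mon: (28 − 25.6)²/25.6 = 5.76/25.6 = 0.225
Tue: (54 − 36.8)²/36.8 = 295.84/36.8 = 8.039
Wed: (16 − 28.8)²/28.8 = 163.84/28.8 = 5.689
Thu: (34 − 33.6)²/33.6 = 0.16/33.6 = 0.005
Fri: (28 − 35.2)²/35.2 = 51.84/35.2 = 1.473
The largest term is for Tue: 8.04.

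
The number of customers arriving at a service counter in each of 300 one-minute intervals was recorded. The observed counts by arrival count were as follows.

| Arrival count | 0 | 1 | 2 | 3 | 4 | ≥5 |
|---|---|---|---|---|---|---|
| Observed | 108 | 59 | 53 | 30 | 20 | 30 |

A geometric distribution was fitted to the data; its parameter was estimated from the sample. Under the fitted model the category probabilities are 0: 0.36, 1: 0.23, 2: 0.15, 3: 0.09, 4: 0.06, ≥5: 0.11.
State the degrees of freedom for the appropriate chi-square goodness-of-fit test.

4

There are k = 6 categories and 1 parameter estimated from the data, so df = 6 − 1 − 1 = 4.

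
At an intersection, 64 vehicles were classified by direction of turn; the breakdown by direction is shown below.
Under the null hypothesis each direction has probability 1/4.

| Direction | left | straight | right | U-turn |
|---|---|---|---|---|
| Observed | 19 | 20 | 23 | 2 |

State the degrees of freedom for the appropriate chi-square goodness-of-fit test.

3

There are k = 4 categories and no parameters were estimated from the data, so df = 4 − 1 = 3.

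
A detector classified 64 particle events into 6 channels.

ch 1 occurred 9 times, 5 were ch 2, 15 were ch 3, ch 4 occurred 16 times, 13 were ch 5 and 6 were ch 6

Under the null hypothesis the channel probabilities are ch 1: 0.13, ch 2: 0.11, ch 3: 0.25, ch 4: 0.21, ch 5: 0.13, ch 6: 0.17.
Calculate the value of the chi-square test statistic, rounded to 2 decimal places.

Expected counts E_i = n·p_i: 64×0.13 = 8.32, 64×0.11 = 7.04, 64×0.25 = 16, 64×0.21 = 13.44, 64×0.13 = 8.32, 64×0.17 = 10.88.
cat         O        E   (O−E)²/E
ch 1        9     8.32      0.056
ch 2        5     7.04      0.591
ch 3       15       16      0.063
ch 4       16    13.44      0.488
ch 5       13     8.32      2.633
ch 6        6    10.88      2.189
Sum = 6.02

6.02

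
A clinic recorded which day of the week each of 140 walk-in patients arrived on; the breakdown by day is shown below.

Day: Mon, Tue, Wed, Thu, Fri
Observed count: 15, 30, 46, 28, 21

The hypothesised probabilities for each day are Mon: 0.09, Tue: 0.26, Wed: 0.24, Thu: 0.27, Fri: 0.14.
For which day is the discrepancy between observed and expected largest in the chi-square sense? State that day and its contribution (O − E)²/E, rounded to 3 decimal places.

Wed, 4.576

Expected counts E_i = n·p_i: 140×0.09 = 12.6, 140×0.26 = 36.4, 140×0.24 = 33.6, 140×0.27 = 37.8, 140×0.14 = 19.6.
Mon: (15 − 12.6)²/12.6 = 5.76/12.6 = 0.4571
Tue: (30 − 36.4)²/36.4 = 40.96/36.4 = 1.1253
Wed: (46 − 33.6)²/33.6 = 153.76/33.6 = 4.5762
Thu: (28 − 37.8)²/37.8 = 96.04/37.8 = 2.5407
Fri: (21 − 19.6)²/19.6 = 1.96/19.6 = 0.1000
The largest term is for Wed: 4.576.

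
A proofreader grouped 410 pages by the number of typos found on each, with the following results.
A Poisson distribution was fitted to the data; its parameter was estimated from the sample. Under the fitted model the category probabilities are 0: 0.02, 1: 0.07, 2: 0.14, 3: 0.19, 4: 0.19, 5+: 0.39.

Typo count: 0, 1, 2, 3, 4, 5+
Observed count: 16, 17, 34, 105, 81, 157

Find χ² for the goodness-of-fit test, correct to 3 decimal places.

31.332

Expected counts E_i = n·p_i: 410×0.02 = 8.2, 410×0.07 = 28.7, 410×0.14 = 57.4, 410×0.19 = 77.9, 410×0.19 = 77.9, 410×0.39 = 159.9.
cat         O        E   (O−E)²/E
0          16      8.2     7.4195
1          17     28.7     4.7697
2          34     57.4     9.5394
3         105     77.9     9.4276
4          81     77.9     0.1234
5+        157    159.9     0.0526
Sum = 31.332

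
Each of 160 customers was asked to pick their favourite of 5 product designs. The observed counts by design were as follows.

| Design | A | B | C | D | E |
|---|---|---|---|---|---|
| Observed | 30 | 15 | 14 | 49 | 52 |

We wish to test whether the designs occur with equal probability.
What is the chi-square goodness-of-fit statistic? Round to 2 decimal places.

40.81

Under H₀ each category has probability 1/5, so each expected count is 160/5 = 32.
χ² = (30−32)²/32 + (15−32)²/32 + (14−32)²/32 + (49−32)²/32 + (52−32)²/32
   = 0.125 + 9.031 + 10.125 + 9.031 + 12.500
Sum = 40.81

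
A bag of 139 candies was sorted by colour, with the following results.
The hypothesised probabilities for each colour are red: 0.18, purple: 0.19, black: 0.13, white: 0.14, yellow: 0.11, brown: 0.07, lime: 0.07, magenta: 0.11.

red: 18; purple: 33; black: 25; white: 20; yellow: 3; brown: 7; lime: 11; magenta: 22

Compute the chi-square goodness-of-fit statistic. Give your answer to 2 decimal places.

Expected counts E_i = n·p_i: 139×0.18 = 25.02, 139×0.19 = 26.41, 139×0.13 = 18.07, 139×0.14 = 19.46, 139×0.11 = 15.29, 139×0.07 = 9.73, 139×0.07 = 9.73, 139×0.11 = 15.29.
cat          O        E   (O−E)²/E
red         18    25.02      1.970
purple      33    26.41      1.644
black       25    18.07      2.658
white       20    19.46      0.015
yellow       3    15.29      9.879
brown        7     9.73      0.766
lime        11     9.73      0.166
magenta     22    15.29      2.945
Sum = 20.04

20.04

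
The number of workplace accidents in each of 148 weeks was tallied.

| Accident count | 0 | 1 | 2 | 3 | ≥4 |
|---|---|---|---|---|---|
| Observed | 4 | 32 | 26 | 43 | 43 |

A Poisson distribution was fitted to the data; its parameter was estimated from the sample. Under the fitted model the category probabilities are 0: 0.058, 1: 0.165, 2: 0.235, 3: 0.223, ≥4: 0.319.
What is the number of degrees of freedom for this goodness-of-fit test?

There are k = 5 categories and 1 parameter estimated from the data, so df = 5 − 1 − 1 = 3.

3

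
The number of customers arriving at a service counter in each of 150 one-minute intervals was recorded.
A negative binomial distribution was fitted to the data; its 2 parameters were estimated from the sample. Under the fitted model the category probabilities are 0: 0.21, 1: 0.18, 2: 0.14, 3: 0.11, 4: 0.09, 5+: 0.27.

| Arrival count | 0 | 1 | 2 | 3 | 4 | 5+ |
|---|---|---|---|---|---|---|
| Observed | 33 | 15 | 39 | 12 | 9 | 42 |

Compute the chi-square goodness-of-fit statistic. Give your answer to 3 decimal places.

Expected counts E_i = n·p_i: 150×0.21 = 31.5, 150×0.18 = 27, 150×0.14 = 21, 150×0.11 = 16.5, 150×0.09 = 13.5, 150×0.27 = 40.5.
cat         O        E   (O−E)²/E
0          33     31.5     0.0714
1          15       27     5.3333
2          39       21    15.4286
3          12     16.5     1.2273
4           9     13.5     1.5000
5+         42     40.5     0.0556
Sum = 23.616

23.616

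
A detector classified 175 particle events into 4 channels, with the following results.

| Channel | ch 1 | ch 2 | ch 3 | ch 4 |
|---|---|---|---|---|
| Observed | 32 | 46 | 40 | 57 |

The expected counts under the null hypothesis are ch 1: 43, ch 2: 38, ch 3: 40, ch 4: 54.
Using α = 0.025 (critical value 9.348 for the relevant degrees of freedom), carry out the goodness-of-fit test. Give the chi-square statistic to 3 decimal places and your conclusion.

χ² = (32−43)²/43 + (46−38)²/38 + (40−40)²/40 + (57−54)²/54
   = 2.8140 + 1.6842 + 0.0000 + 0.1667
Sum = 4.665
df = 3. Since 4.665 < 9.348, we do not reject H₀.

4.665; do not reject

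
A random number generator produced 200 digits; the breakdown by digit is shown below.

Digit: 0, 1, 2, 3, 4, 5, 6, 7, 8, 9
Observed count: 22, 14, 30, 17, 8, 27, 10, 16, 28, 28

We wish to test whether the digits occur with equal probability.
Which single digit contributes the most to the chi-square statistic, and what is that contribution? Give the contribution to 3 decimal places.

Expected count for each of the 10 categories: 200/10 = 20.
χ² = (22−20)²/20 + (14−20)²/20 + (30−20)²/20 + (17−20)²/20 + (8−20)²/20 + (27−20)²/20 + (10−20)²/20 + (16−20)²/20 + (28−20)²/20 + (28−20)²/20
   = 0.2000 + 1.8000 + 5.0000 + 0.4500 + 7.2000 + 2.4500 + 5.0000 + 0.8000 + 3.2000 + 3.2000
The largest term is for 4: 7.200.

4, 7.200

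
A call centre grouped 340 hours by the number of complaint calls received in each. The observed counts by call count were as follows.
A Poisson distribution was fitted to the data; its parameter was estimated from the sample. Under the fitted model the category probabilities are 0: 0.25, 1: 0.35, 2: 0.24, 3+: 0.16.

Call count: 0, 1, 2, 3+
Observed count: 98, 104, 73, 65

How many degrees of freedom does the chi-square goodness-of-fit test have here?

2

There are k = 4 categories and 1 parameter estimated from the data, so df = 4 − 1 − 1 = 2.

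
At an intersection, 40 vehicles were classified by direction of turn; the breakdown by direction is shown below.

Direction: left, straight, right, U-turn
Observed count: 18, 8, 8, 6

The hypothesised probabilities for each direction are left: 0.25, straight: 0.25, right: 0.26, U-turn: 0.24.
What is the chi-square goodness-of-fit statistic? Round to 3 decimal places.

Expected counts E_i = n·p_i: 40×0.25 = 10, 40×0.25 = 10, 40×0.26 = 10.4, 40×0.24 = 9.6.
left: (18 − 10)²/10 = 64/10 = 6.4000
straight: (8 − 10)²/10 = 4/10 = 0.4000
right: (8 − 10.4)²/10.4 = 5.76/10.4 = 0.5538
U-turn: (6 − 9.6)²/9.6 = 12.96/9.6 = 1.3500
Sum = 8.704

8.704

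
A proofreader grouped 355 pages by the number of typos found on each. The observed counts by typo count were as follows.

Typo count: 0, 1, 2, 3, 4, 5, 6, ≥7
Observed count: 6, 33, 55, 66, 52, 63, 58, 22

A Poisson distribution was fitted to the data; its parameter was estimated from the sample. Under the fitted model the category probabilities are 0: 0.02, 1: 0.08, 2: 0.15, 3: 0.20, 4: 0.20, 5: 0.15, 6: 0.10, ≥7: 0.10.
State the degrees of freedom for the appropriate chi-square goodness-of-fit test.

There are k = 8 categories and 1 parameter estimated from the data, so df = 8 − 1 − 1 = 6.

6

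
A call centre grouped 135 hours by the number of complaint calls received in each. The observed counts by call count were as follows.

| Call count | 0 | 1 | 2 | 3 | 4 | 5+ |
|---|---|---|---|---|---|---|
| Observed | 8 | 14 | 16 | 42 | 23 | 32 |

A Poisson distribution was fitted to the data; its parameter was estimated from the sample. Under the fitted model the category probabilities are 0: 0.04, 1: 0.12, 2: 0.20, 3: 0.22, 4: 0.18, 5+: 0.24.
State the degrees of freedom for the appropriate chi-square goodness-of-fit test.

There are k = 6 categories and 1 parameter estimated from the data, so df = 6 − 1 − 1 = 4.

4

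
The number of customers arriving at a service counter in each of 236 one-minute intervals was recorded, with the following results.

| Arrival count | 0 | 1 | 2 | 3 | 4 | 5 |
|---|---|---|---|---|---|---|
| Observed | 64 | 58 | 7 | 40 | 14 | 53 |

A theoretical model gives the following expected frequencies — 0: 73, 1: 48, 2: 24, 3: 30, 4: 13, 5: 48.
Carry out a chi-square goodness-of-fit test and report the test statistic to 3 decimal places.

0: (64 − 73)²/73 = 81/73 = 1.1096
1: (58 − 48)²/48 = 100/48 = 2.0833
2: (7 − 24)²/24 = 289/24 = 12.0417
3: (40 − 30)²/30 = 100/30 = 3.3333
4: (14 − 13)²/13 = 1/13 = 0.0769
5: (53 − 48)²/48 = 25/48 = 0.5208
Sum = 19.166

19.166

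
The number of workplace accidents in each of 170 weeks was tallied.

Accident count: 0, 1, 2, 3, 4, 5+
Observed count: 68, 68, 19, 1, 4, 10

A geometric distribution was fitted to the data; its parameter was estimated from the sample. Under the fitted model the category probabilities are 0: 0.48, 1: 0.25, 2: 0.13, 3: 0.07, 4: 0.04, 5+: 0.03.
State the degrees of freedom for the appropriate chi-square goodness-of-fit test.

There are k = 6 categories and 1 parameter estimated from the data, so df = 6 − 1 − 1 = 4.

4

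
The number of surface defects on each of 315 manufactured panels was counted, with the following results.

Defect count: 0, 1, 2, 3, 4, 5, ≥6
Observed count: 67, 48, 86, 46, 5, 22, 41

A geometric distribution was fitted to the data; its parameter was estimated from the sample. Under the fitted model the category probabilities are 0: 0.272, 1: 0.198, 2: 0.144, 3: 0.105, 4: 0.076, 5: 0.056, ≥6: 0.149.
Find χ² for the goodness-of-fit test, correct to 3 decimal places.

65.658

Expected counts E_i = n·p_i: 315×0.272 = 85.68, 315×0.198 = 62.37, 315×0.144 = 45.36, 315×0.105 = 33.075, 315×0.076 = 23.94, 315×0.056 = 17.64, 315×0.149 = 46.935.
χ² = (67−85.68)²/85.68 + (48−62.37)²/62.37 + (86−45.36)²/45.36 + (46−33.075)²/33.075 + (5−23.94)²/23.94 + (22−17.64)²/17.64 + (41−46.935)²/46.935
   = 4.0726 + 3.3108 + 36.4111 + 5.0508 + 14.9843 + 1.0776 + 0.7505
Sum = 65.658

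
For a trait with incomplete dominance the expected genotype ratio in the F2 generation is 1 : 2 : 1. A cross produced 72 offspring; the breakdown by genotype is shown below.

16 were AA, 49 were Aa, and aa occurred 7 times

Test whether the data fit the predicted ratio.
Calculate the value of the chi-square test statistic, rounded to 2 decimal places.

Ratio total = 4. Expected counts: 72×1/4 = 18, 72×2/4 = 36, 72×1/4 = 18.
AA: (16 − 18)²/18 = 4/18 = 0.222
Aa: (49 − 36)²/36 = 169/36 = 4.694
aa: (7 − 18)²/18 = 121/18 = 6.722
Sum = 11.64

11.64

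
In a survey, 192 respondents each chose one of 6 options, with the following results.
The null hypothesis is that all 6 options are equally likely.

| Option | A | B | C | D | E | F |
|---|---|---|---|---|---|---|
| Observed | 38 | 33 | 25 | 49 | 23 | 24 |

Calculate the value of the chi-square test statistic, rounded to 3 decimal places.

16.250

Expected count for each of the 6 categories: 192/6 = 32.
cat         O        E   (O−E)²/E
A          38       32     1.1250
B          33       32     0.0313
C          25       32     1.5313
D          49       32     9.0313
E          23       32     2.5313
F          24       32     2.0000
Sum = 16.250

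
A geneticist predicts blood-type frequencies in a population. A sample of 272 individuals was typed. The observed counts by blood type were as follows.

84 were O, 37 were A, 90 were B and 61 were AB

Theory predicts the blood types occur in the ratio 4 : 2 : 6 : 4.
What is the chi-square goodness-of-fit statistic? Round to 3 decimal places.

6.162

Ratio total = 16. Expected counts: 272×4/16 = 68, 272×2/16 = 34, 272×6/16 = 102, 272×4/16 = 68.
χ² = (84−68)²/68 + (37−34)²/34 + (90−102)²/102 + (61−68)²/68
   = 3.7647 + 0.2647 + 1.4118 + 0.7206
Sum = 6.162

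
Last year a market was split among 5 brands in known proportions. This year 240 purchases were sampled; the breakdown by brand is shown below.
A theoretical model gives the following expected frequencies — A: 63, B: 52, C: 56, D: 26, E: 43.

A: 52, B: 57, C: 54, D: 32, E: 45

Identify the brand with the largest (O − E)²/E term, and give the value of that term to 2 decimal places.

A, 1.92

χ² = (52−63)²/63 + (57−52)²/52 + (54−56)²/56 + (32−26)²/26 + (45−43)²/43
   = 1.921 + 0.481 + 0.071 + 1.385 + 0.093
The largest term is for A: 1.92.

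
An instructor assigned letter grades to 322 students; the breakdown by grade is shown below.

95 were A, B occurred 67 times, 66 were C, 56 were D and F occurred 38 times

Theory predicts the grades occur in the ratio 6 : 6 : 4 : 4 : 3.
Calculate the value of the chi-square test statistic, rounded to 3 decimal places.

Ratio total = 23. Expected counts: 322×6/23 = 84, 322×6/23 = 84, 322×4/23 = 56, 322×4/23 = 56, 322×3/23 = 42.
χ² = (95−84)²/84 + (67−84)²/84 + (66−56)²/56 + (56−56)²/56 + (38−42)²/42
   = 1.4405 + 3.4405 + 1.7857 + 0.0000 + 0.3810
Sum = 7.048

7.048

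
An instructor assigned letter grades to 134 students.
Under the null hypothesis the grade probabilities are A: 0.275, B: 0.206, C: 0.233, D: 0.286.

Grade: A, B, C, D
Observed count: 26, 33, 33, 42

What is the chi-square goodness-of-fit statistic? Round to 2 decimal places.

4.70

Expected counts E_i = n·p_i: 134×0.275 = 36.85, 134×0.206 = 27.604, 134×0.233 = 31.222, 134×0.286 = 38.324.
A: (26 − 36.85)²/36.85 = 117.7225/36.85 = 3.195
B: (33 − 27.604)²/27.604 = 29.116816/27.604 = 1.055
C: (33 − 31.222)²/31.222 = 3.161284/31.222 = 0.101
D: (42 − 38.324)²/38.324 = 13.512976/38.324 = 0.353
Sum = 4.70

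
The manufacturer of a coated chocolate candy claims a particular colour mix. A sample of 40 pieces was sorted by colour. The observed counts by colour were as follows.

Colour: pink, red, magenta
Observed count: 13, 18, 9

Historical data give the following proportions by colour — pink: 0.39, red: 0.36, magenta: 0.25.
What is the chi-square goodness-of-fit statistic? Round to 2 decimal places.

Expected counts E_i = n·p_i: 40×0.39 = 15.6, 40×0.36 = 14.4, 40×0.25 = 10.
cat          O        E   (O−E)²/E
pink        13     15.6      0.433
red         18     14.4      0.900
magenta      9       10      0.100
Sum = 1.43

1.43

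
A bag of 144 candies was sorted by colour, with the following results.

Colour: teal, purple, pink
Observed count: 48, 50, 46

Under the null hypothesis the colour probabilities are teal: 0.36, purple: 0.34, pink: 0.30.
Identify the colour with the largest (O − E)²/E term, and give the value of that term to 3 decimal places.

teal, 0.284

Expected counts E_i = n·p_i: 144×0.36 = 51.84, 144×0.34 = 48.96, 144×0.30 = 43.2.
cat         O        E   (O−E)²/E
teal       48    51.84     0.2844
purple     50    48.96     0.0221
pink       46     43.2     0.1815
The largest term is for teal: 0.284.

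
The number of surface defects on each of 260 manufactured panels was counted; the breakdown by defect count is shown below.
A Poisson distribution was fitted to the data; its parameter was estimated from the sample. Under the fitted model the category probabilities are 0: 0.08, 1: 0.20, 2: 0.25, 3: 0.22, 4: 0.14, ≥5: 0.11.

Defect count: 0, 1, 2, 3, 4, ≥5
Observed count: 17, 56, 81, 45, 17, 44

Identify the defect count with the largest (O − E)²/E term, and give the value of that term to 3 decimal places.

4, 10.340

Expected counts E_i = n·p_i: 260×0.08 = 20.8, 260×0.20 = 52, 260×0.25 = 65, 260×0.22 = 57.2, 260×0.14 = 36.4, 260×0.11 = 28.6.
χ² = (17−20.8)²/20.8 + (56−52)²/52 + (81−65)²/65 + (45−57.2)²/57.2 + (17−36.4)²/36.4 + (44−28.6)²/28.6
   = 0.6942 + 0.3077 + 3.9385 + 2.6021 + 10.3396 + 8.2923
The largest term is for 4: 10.340.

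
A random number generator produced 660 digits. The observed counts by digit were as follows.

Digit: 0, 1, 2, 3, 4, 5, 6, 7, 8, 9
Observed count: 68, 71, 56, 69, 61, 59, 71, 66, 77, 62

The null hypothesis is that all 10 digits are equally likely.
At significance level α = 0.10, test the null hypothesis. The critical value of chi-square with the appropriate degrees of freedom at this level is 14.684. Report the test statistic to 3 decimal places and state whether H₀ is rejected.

5.667; do not reject

Expected count for each of the 10 categories: 660/10 = 66.
χ² = (68−66)²/66 + (71−66)²/66 + (56−66)²/66 + (69−66)²/66 + (61−66)²/66 + (59−66)²/66 + (71−66)²/66 + (66−66)²/66 + (77−66)²/66 + (62−66)²/66
   = 0.0606 + 0.3788 + 1.5152 + 0.1364 + 0.3788 + 0.7424 + 0.3788 + 0.0000 + 1.8333 + 0.2424
Sum = 5.667
df = 9. Since 5.667 < 14.684, we do not reject H₀.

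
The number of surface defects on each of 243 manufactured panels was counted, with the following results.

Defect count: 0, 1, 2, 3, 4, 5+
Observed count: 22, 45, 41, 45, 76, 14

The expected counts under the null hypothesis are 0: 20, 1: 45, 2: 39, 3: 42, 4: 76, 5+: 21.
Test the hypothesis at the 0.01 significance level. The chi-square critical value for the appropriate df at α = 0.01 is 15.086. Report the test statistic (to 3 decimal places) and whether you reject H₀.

2.850; do not reject

χ² = (22−20)²/20 + (45−45)²/45 + (41−39)²/39 + (45−42)²/42 + (76−76)²/76 + (14−21)²/21
   = 0.2000 + 0.0000 + 0.1026 + 0.2143 + 0.0000 + 2.3333
Sum = 2.850
df = 5. Since 2.850 < 15.086, we do not reject H₀.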